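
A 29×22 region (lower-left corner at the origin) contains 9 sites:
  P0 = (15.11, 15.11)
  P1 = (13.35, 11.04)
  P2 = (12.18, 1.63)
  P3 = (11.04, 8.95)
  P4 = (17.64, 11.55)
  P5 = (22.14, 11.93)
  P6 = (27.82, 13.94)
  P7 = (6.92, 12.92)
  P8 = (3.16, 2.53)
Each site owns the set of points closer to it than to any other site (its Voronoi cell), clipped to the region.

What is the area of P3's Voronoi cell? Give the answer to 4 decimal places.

Area of P3's cell: 39.8647

1. box [0,29]×[0,22]: [(0, 0) (29, 0) (29, 22) (0, 22)]
2. ⊥bis P3·P0 via (13.075,12.03): [(0, 20.6688) (0, 0) (29, 0) (29, 1.5081)]  |A|=321.566
3. ⊥bis P3·P1 via (12.195,9.995): [(6.3094, 16.5001) (0, 20.6688) (0, 0) (21.2381, 0)]  |A|=240.4197
4. ⊥bis P3·P2 via (11.61,5.29): [(15.8539, 5.9509) (6.3094, 16.5001) (0, 20.6688) (0, 3.4819)]  |A|=149.6257
5. ⊥bis P3·P4 via (14.34,10.25): [(15.8539, 5.9509) (6.3094, 16.5001) (0, 20.6688) (0, 3.4819)]  |A|=149.6257
6. ⊥bis P3·P5 via (16.59,10.44): [(15.8539, 5.9509) (6.3094, 16.5001) (0, 20.6688) (0, 3.4819)]  |A|=149.6257
7. ⊥bis P3·P6 via (19.43,11.445): [(15.8539, 5.9509) (6.3094, 16.5001) (0, 20.6688) (0, 3.4819)]  |A|=149.6257
8. ⊥bis P3·P7 via (8.98,10.935): [(2.1157, 3.8114) (15.8539, 5.9509) (10.1995, 12.2006)]  |A|=48.9782
9. ⊥bis P3·P8 via (7.1,5.74): [(5.6679, 7.4978) (7.9332, 4.7174) (15.8539, 5.9509) (10.1995, 12.2006)]  |A|=39.8647
10. canonical 4-gon: [(5.6679, 7.4978) (7.9332, 4.7174) (15.8539, 5.9509) (10.1995, 12.2006)]
11. shoelace: 39.8647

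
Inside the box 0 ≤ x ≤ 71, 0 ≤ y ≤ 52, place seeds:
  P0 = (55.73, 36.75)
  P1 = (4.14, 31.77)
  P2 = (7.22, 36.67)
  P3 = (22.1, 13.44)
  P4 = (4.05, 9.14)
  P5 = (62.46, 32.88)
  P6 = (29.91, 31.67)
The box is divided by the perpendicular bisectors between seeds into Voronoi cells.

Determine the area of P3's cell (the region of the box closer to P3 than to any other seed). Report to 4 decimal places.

1. box [0,71]×[0,52]: [(0, 0) (71, 0) (71, 52) (0, 52)]
2. ⊥bis P3·P0 via (38.915,25.095): [(0, 0) (56.3091, 0) (20.2663, 52) (0, 52)]  |A|=1990.9612
3. ⊥bis P3·P1 via (13.12,22.605): [(0, 9.7498) (0, 0) (56.3091, 0) (29.5099, 38.664)]  |A|=1232.4273
4. ⊥bis P3·P2 via (14.66,25.055): [(17.4339, 26.8318) (0, 9.7498) (0, 0) (56.3091, 0) (31.4765, 35.8268)]  |A|=1203.6616
5. ⊥bis P3·P4 via (13.075,11.29): [(17.4339, 26.8318) (10.8981, 20.4279) (15.7646, 0) (56.3091, 0) (31.4765, 35.8268)]  |A|=989.5153
6. ⊥bis P3·P5 via (42.28,23.16): [(17.4339, 26.8318) (10.8981, 20.4279) (15.7646, 0) (53.4354, 0) (46.8897, 13.5897) (31.4765, 35.8268)]  |A|=969.9885
7. ⊥bis P3·P6 via (26.005,22.555): [(17.0044, 26.411) (10.8981, 20.4279) (15.7646, 0) (53.4354, 0) (46.8897, 13.5897) (46.8719, 13.6153)]  |A|=735.7618
8. canonical 6-gon: [(17.0044, 26.411) (10.8981, 20.4279) (15.7646, 0) (53.4354, 0) (46.8897, 13.5897) (46.8719, 13.6153)]
9. shoelace: 735.7618

Area of P3's cell: 735.7618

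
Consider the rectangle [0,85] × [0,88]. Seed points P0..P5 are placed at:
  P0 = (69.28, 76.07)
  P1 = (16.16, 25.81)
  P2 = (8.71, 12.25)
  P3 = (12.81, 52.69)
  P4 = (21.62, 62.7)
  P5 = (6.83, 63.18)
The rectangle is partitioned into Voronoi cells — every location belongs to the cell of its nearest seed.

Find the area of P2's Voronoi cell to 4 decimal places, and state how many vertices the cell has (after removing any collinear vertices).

Area of P2's cell: 608.6880 (3 vertices)

1. box [0,85]×[0,88]: [(0, 0) (85, 0) (85, 88) (0, 88)]
2. ⊥bis P2·P0 via (38.995,44.16): [(0, 81.1692) (0, 0) (85, 0) (85, 0.4978)]  |A|=3470.8467
3. ⊥bis P2·P1 via (12.435,19.03): [(0, 25.8619) (0, 0) (47.0722, 0)]  |A|=608.688
4. ⊥bis P2·P3 via (10.76,32.47): [(0, 25.8619) (0, 0) (47.0722, 0)]  |A|=608.688
5. ⊥bis P2·P4 via (15.165,37.475): [(0, 25.8619) (0, 0) (47.0722, 0)]  |A|=608.688
6. ⊥bis P2·P5 via (7.77,37.715): [(0, 25.8619) (0, 0) (47.0722, 0)]  |A|=608.688
7. canonical 3-gon: [(0, 25.8619) (0, 0) (47.0722, 0)]
8. shoelace: 608.688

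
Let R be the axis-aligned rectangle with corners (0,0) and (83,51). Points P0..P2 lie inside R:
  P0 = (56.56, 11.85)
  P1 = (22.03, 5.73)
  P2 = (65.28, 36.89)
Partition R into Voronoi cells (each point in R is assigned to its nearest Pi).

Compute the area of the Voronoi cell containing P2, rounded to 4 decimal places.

Area of P2's cell: 1358.7056

1. box [0,83]×[0,51]: [(0, 0) (83, 0) (83, 51) (0, 51)]
2. ⊥bis P2·P0 via (60.92,24.37): [(0, 45.585) (83, 16.6808) (83, 51) (0, 51)]  |A|=1648.9713
3. ⊥bis P2·P1 via (43.655,21.31): [(34.9295, 33.421) (83, 16.6808) (83, 51) (22.2645, 51)]  |A|=1358.7056
4. canonical 4-gon: [(34.9295, 33.421) (83, 16.6808) (83, 51) (22.2645, 51)]
5. shoelace: 1358.7056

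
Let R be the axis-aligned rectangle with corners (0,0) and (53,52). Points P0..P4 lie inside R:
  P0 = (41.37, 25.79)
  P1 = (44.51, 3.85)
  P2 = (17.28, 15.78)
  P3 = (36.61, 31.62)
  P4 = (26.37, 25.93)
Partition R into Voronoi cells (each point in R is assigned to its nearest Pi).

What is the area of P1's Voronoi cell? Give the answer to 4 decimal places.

Area of P1's cell: 342.1696

1. box [0,53]×[0,52]: [(0, 0) (53, 0) (53, 52) (0, 52)]
2. ⊥bis P1·P0 via (42.94,14.82): [(0, 8.6745) (0, 0) (53, 0) (53, 16.2598)]  |A|=660.7588
3. ⊥bis P1·P2 via (30.895,9.815): [(32.4287, 13.3156) (26.5949, 0) (53, 0) (53, 16.2598)]  |A|=343.043
4. ⊥bis P1·P3 via (40.56,17.735): [(32.4287, 13.3156) (26.5949, 0) (53, 0) (53, 16.2598)]  |A|=343.043
5. ⊥bis P1·P4 via (35.44,14.89): [(33.7547, 13.5054) (31.8129, 11.9101) (26.5949, 0) (53, 0) (53, 16.2598)]  |A|=342.1696
6. canonical 5-gon: [(33.7547, 13.5054) (31.8129, 11.9101) (26.5949, 0) (53, 0) (53, 16.2598)]
7. shoelace: 342.1696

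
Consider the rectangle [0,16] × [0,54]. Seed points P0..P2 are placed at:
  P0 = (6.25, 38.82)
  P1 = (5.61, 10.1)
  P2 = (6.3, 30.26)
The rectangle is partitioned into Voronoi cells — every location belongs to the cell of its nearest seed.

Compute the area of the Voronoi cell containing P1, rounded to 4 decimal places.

1. box [0,16]×[0,54]: [(0, 0) (16, 0) (16, 54) (0, 54)]
2. ⊥bis P1·P0 via (5.93,24.46): [(0, 24.5921) (0, 0) (16, 0) (16, 24.2356)]  |A|=390.6219
3. ⊥bis P1·P2 via (5.955,20.18): [(0, 20.3838) (0, 0) (16, 0) (16, 19.8362)]  |A|=321.7601
4. canonical 4-gon: [(0, 20.3838) (0, 0) (16, 0) (16, 19.8362)]
5. shoelace: 321.7601

Area of P1's cell: 321.7601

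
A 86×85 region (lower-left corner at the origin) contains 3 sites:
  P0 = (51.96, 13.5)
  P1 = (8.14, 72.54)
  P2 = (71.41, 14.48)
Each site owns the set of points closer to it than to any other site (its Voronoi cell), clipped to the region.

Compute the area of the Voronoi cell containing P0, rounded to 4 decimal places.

1. box [0,86]×[0,85]: [(0, 0) (86, 0) (86, 85) (0, 85)]
2. ⊥bis P0·P1 via (30.05,43.02): [(0, 20.7166) (0, 0) (86, 0) (86, 84.5466)]  |A|=4526.3178
3. ⊥bis P0·P2 via (61.685,13.99): [(59.1346, 64.6069) (0, 20.7166) (0, 0) (62.3899, 0)]  |A|=2627.9431
4. canonical 4-gon: [(59.1346, 64.6069) (0, 20.7166) (0, 0) (62.3899, 0)]
5. shoelace: 2627.9431

Area of P0's cell: 2627.9431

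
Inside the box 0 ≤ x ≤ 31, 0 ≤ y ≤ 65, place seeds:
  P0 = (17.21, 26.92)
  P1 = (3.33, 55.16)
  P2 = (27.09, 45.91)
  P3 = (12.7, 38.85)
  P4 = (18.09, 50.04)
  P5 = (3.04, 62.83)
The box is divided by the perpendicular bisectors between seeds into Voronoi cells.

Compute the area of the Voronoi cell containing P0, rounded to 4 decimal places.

1. box [0,31]×[0,65]: [(0, 0) (31, 0) (31, 65) (0, 65)]
2. ⊥bis P0·P1 via (10.27,41.04): [(0, 35.9923) (0, 0) (31, 0) (31, 51.2288)]  |A|=1351.9271
3. ⊥bis P0·P2 via (22.15,36.415): [(11.8077, 41.7958) (0, 35.9923) (0, 0) (31, 0) (31, 31.8106)]  |A|=1165.5872
4. ⊥bis P0·P3 via (14.955,32.885): [(23.0517, 35.9459) (0, 27.2314) (0, 0) (31, 0) (31, 31.8106)]  |A|=997.4463
5. ⊥bis P0·P4 via (17.65,38.48): [(23.0517, 35.9459) (0, 27.2314) (0, 0) (31, 0) (31, 31.8106)]  |A|=997.4463
6. ⊥bis P0·P5 via (10.125,44.875): [(23.0517, 35.9459) (0, 27.2314) (0, 0) (31, 0) (31, 31.8106)]  |A|=997.4463
7. canonical 5-gon: [(23.0517, 35.9459) (0, 27.2314) (0, 0) (31, 0) (31, 31.8106)]
8. shoelace: 997.4463

Area of P0's cell: 997.4463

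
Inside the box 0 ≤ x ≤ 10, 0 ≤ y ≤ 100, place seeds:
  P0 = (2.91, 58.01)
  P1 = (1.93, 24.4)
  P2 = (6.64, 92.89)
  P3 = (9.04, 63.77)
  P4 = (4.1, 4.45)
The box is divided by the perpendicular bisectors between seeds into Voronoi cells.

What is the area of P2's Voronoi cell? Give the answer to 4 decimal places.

1. box [0,10]×[0,100]: [(0, 0) (10, 0) (10, 100) (0, 100)]
2. ⊥bis P2·P0 via (4.775,75.45): [(0, 75.9606) (10, 74.8912) (10, 100) (0, 100)]  |A|=245.7406
3. ⊥bis P2·P1 via (4.285,58.645): [(0, 75.9606) (10, 74.8912) (10, 100) (0, 100)]  |A|=245.7406
4. ⊥bis P2·P3 via (7.84,78.33): [(0, 77.6838) (10, 78.508) (10, 100) (0, 100)]  |A|=219.0407
5. ⊥bis P2·P4 via (5.37,48.67): [(0, 77.6838) (10, 78.508) (10, 100) (0, 100)]  |A|=219.0407
6. canonical 4-gon: [(0, 77.6838) (10, 78.508) (10, 100) (0, 100)]
7. shoelace: 219.0407

Area of P2's cell: 219.0407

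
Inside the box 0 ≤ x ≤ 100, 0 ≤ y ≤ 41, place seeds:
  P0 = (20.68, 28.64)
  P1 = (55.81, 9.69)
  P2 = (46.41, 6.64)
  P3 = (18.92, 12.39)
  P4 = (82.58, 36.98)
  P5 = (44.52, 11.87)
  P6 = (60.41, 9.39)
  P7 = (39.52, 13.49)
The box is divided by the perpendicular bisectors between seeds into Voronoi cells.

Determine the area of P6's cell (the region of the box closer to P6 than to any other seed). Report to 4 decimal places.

Area of P6's cell: 701.2638

1. box [0,100]×[0,41]: [(0, 0) (100, 0) (100, 41) (0, 41)]
2. ⊥bis P6·P0 via (40.545,19.015): [(31.3318, 0) (100, 0) (100, 41) (51.1972, 41)]  |A|=2408.155
3. ⊥bis P6·P1 via (58.11,9.54): [(57.4878, 0) (100, 0) (100, 41) (60.1617, 41)]  |A|=1688.1839
4. ⊥bis P6·P2 via (53.41,8.015): [(57.4878, 0) (100, 0) (100, 41) (60.1617, 41)]  |A|=1688.1839
5. ⊥bis P6·P3 via (39.665,10.89): [(57.4878, 0) (100, 0) (100, 41) (60.1617, 41)]  |A|=1688.1839
6. ⊥bis P6·P4 via (71.495,23.185): [(59.6221, 32.7255) (57.4878, 0) (100, 0) (100, 0.2797)]  |A|=701.2638
7. ⊥bis P6·P5 via (52.465,10.63): [(59.6221, 32.7255) (57.4878, 0) (100, 0) (100, 0.2797)]  |A|=701.2638
8. ⊥bis P6·P7 via (49.965,11.44): [(59.6221, 32.7255) (57.4878, 0) (100, 0) (100, 0.2797)]  |A|=701.2638
9. canonical 4-gon: [(59.6221, 32.7255) (57.4878, 0) (100, 0) (100, 0.2797)]
10. shoelace: 701.2638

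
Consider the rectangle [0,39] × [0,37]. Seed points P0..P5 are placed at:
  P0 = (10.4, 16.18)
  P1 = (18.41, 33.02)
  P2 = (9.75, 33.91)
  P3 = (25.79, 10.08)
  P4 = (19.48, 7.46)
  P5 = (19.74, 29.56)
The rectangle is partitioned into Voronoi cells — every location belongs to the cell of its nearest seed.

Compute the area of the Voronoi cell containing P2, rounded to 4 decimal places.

1. box [0,39]×[0,37]: [(0, 0) (39, 0) (39, 37) (0, 37)]
2. ⊥bis P2·P0 via (10.075,25.045): [(0, 24.6756) (39, 26.1054) (39, 37) (0, 37)]  |A|=452.7693
3. ⊥bis P2·P1 via (14.08,33.465): [(0, 24.6756) (13.2265, 25.1605) (14.4433, 37) (0, 37)]  |A|=167.0047
4. ⊥bis P2·P3 via (17.77,21.995): [(0, 24.6756) (13.2265, 25.1605) (14.4433, 37) (0, 37)]  |A|=167.0047
5. ⊥bis P2·P4 via (14.615,20.685): [(0, 24.6756) (13.2265, 25.1605) (14.4433, 37) (0, 37)]  |A|=167.0047
6. ⊥bis P2·P5 via (14.745,31.735): [(0, 24.6756) (11.8604, 25.1105) (13.6418, 29.2015) (14.4433, 37) (0, 37)]  |A|=164.2549
7. canonical 5-gon: [(0, 24.6756) (11.8604, 25.1105) (13.6418, 29.2015) (14.4433, 37) (0, 37)]
8. shoelace: 164.2549

Area of P2's cell: 164.2549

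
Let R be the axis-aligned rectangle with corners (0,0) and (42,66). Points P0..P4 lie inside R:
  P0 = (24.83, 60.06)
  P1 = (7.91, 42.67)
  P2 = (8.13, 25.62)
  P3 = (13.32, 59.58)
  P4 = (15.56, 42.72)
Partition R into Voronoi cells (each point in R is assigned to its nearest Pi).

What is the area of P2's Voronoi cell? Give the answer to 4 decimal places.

Area of P2's cell: 1236.9707

1. box [0,42]×[0,66]: [(0, 0) (42, 0) (42, 66) (0, 66)]
2. ⊥bis P2·P0 via (16.48,42.84): [(0, 50.8312) (0, 0) (42, 0) (42, 30.4653)]  |A|=1707.2263
3. ⊥bis P2·P1 via (8.02,34.145): [(33.7274, 34.4767) (0, 34.0415) (0, 0) (42, 0) (42, 30.4653)]  |A|=1424.0905
4. ⊥bis P2·P3 via (10.725,42.6): [(33.7274, 34.4767) (0, 34.0415) (0, 0) (42, 0) (42, 30.4653)]  |A|=1424.0905
5. ⊥bis P2·P4 via (11.845,34.17): [(11.7906, 34.1937) (0, 34.0415) (0, 0) (42, 0) (42, 21.0676)]  |A|=1236.9707
6. canonical 5-gon: [(11.7906, 34.1937) (0, 34.0415) (0, 0) (42, 0) (42, 21.0676)]
7. shoelace: 1236.9707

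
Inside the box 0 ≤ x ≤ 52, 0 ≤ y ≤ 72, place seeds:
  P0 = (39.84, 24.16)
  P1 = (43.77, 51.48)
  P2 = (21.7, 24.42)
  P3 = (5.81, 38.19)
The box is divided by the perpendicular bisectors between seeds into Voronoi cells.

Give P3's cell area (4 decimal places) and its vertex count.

1. box [0,52]×[0,72]: [(0, 0) (52, 0) (52, 72) (0, 72)]
2. ⊥bis P3·P0 via (22.825,31.175): [(0, 0) (9.9721, 0) (39.6565, 72) (0, 72)]  |A|=1786.6272
3. ⊥bis P3·P1 via (24.79,44.835): [(0, 0) (9.9721, 0) (26.4739, 40.0254) (15.2794, 72) (0, 72)]  |A|=1396.9035
4. ⊥bis P3·P2 via (13.755,31.305): [(0, 15.4323) (24.9885, 44.268) (15.2794, 72) (0, 72)]  |A|=918.6352
5. canonical 4-gon: [(0, 15.4323) (24.9885, 44.268) (15.2794, 72) (0, 72)]
6. shoelace: 918.6352

Area of P3's cell: 918.6352 (4 vertices)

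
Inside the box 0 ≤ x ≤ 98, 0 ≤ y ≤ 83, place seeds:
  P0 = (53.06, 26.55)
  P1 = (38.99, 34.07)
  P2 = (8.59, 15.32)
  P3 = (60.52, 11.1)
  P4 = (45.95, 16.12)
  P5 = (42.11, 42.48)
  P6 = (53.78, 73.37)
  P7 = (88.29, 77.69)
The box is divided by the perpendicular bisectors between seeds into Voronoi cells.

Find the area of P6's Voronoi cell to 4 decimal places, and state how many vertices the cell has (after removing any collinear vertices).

Area of P6's cell: 1485.7477 (5 vertices)

1. box [0,98]×[0,83]: [(0, 0) (98, 0) (98, 83) (0, 83)]
2. ⊥bis P6·P0 via (53.42,49.96): [(0, 50.7815) (98, 49.2744) (98, 83) (0, 83)]  |A|=3231.2588
3. ⊥bis P6·P1 via (46.385,53.72): [(0, 71.1763) (56.502, 49.9126) (98, 49.2744) (98, 83) (0, 83)]  |A|=2655.0839
4. ⊥bis P6·P2 via (31.185,44.345): [(0, 71.1763) (56.502, 49.9126) (98, 49.2744) (98, 83) (0, 83)]  |A|=2655.0839
5. ⊥bis P6·P3 via (57.15,42.235): [(0, 71.1763) (56.502, 49.9126) (98, 49.2744) (98, 83) (0, 83)]  |A|=2655.0839
6. ⊥bis P6·P4 via (49.865,44.745): [(0, 71.1763) (56.502, 49.9126) (98, 49.2744) (98, 83) (0, 83)]  |A|=2655.0839
7. ⊥bis P6·P5 via (47.945,57.925): [(0, 76.0382) (69.6903, 49.7098) (98, 49.2744) (98, 83) (0, 83)]  |A|=2351.1835
8. ⊥bis P6·P7 via (71.035,75.53): [(0, 76.0382) (69.6903, 49.7098) (74.276, 49.6393) (70.0999, 83) (0, 83)]  |A|=1485.7477
9. canonical 5-gon: [(0, 76.0382) (69.6903, 49.7098) (74.276, 49.6393) (70.0999, 83) (0, 83)]
10. shoelace: 1485.7477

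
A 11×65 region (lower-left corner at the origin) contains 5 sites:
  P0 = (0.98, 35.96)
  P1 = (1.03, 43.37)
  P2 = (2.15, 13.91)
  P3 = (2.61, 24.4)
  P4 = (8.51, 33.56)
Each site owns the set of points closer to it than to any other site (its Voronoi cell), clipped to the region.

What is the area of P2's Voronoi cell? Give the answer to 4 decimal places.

Area of P2's cell: 209.2000

1. box [0,11]×[0,65]: [(0, 0) (11, 0) (11, 65) (0, 65)]
2. ⊥bis P2·P0 via (1.565,24.935): [(0, 24.852) (0, 0) (11, 0) (11, 25.4356)]  |A|=276.5818
3. ⊥bis P2·P1 via (1.59,28.64): [(0, 24.852) (0, 0) (11, 0) (11, 25.4356)]  |A|=276.5818
4. ⊥bis P2·P3 via (2.38,19.155): [(0, 19.2594) (0, 0) (11, 0) (11, 18.777)]  |A|=209.2
5. ⊥bis P2·P4 via (5.33,23.735): [(0, 19.2594) (0, 0) (11, 0) (11, 18.777)]  |A|=209.2
6. canonical 4-gon: [(0, 19.2594) (0, 0) (11, 0) (11, 18.777)]
7. shoelace: 209.2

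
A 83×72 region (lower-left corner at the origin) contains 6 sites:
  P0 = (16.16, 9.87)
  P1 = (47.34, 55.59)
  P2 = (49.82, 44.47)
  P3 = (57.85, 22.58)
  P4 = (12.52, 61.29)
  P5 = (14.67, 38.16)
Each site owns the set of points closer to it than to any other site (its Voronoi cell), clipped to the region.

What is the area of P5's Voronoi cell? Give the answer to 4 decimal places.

1. box [0,83]×[0,72]: [(0, 0) (83, 0) (83, 72) (0, 72)]
2. ⊥bis P5·P0 via (15.415,24.015): [(0, 23.2031) (83, 27.5746) (83, 72) (0, 72)]  |A|=3868.7242
3. ⊥bis P5·P1 via (31.005,46.875): [(0, 23.2031) (42.4418, 25.4385) (17.6004, 72) (0, 72)]  |A|=1445.2633
4. ⊥bis P5·P2 via (32.245,41.315): [(0, 23.2031) (35.1639, 25.0552) (31.3696, 46.1917) (17.6004, 72) (0, 72)]  |A|=1367.6218
5. ⊥bis P5·P3 via (36.26,30.37): [(0, 23.2031) (34.3264, 25.011) (34.8909, 26.5757) (31.3696, 46.1917) (17.6004, 72) (0, 72)]  |A|=1366.9791
6. ⊥bis P5·P4 via (13.595,49.725): [(0, 48.4613) (0, 23.2031) (34.3264, 25.011) (34.8909, 26.5757) (31.3696, 46.1917) (28.7337, 51.1322)]  |A|=845.1612
7. canonical 6-gon: [(0, 48.4613) (0, 23.2031) (34.3264, 25.011) (34.8909, 26.5757) (31.3696, 46.1917) (28.7337, 51.1322)]
8. shoelace: 845.1612

Area of P5's cell: 845.1612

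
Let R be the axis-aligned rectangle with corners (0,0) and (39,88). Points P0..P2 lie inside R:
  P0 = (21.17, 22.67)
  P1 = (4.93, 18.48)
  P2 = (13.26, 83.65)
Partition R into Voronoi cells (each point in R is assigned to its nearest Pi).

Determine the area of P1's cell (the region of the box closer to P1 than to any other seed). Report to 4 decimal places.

1. box [0,39]×[0,88]: [(0, 0) (39, 0) (39, 88) (0, 88)]
2. ⊥bis P1·P0 via (13.05,20.575): [(0, 71.1554) (0, 0) (18.3585, 0)]  |A|=653.1517
3. ⊥bis P1·P2 via (9.095,51.065): [(5.05, 51.582) (0, 52.2275) (0, 0) (18.3585, 0)]  |A|=605.3584
4. canonical 4-gon: [(5.05, 51.582) (0, 52.2275) (0, 0) (18.3585, 0)]
5. shoelace: 605.3584

Area of P1's cell: 605.3584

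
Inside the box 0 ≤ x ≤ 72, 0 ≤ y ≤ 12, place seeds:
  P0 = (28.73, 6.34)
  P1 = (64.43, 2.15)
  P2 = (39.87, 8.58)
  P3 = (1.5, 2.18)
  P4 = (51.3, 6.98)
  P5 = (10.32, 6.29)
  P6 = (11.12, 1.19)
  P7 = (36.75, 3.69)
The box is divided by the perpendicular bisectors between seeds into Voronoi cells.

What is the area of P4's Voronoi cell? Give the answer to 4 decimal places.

1. box [0,72]×[0,12]: [(0, 0) (72, 0) (72, 12) (0, 12)]
2. ⊥bis P4·P0 via (40.015,6.66): [(40.2039, 0) (72, 0) (72, 12) (39.8636, 12)]  |A|=383.5954
3. ⊥bis P4·P1 via (57.865,4.565): [(40.2039, 0) (56.1857, 0) (60.6, 12) (39.8636, 12)]  |A|=220.31
4. ⊥bis P4·P2 via (45.585,7.78): [(44.4959, 0) (56.1857, 0) (60.6, 12) (46.1757, 12)]  |A|=156.6846
5. ⊥bis P4·P3 via (26.4,4.58): [(44.4959, 0) (56.1857, 0) (60.6, 12) (46.1757, 12)]  |A|=156.6846
6. ⊥bis P4·P5 via (30.81,6.635): [(44.4959, 0) (56.1857, 0) (60.6, 12) (46.1757, 12)]  |A|=156.6846
7. ⊥bis P4·P6 via (31.21,4.085): [(44.4959, 0) (56.1857, 0) (60.6, 12) (46.1757, 12)]  |A|=156.6846
8. ⊥bis P4·P7 via (44.025,5.335): [(44.7771, 2.0087) (45.2313, 0) (56.1857, 0) (60.6, 12) (46.1757, 12)]  |A|=155.946
9. canonical 5-gon: [(44.7771, 2.0087) (45.2313, 0) (56.1857, 0) (60.6, 12) (46.1757, 12)]
10. shoelace: 155.946

Area of P4's cell: 155.9460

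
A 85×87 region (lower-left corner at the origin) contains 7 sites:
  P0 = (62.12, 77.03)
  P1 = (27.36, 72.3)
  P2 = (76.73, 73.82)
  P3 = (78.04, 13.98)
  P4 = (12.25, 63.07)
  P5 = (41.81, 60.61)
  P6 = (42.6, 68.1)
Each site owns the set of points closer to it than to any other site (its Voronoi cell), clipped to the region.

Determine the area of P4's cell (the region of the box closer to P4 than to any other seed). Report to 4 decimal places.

1. box [0,85]×[0,87]: [(0, 0) (85, 0) (85, 87) (0, 87)]
2. ⊥bis P4·P0 via (37.185,70.05): [(0, 0) (56.7939, 0) (32.4402, 87) (0, 87)]  |A|=3881.6863
3. ⊥bis P4·P1 via (19.805,67.685): [(0, 0) (56.7939, 0) (53.1086, 13.1652) (8.0064, 87) (0, 87)]  |A|=2979.651
4. ⊥bis P4·P2 via (44.49,68.445): [(0, 0) (55.901, 0) (54.5861, 7.8872) (53.1086, 13.1652) (8.0064, 87) (0, 87)]  |A|=2976.1298
5. ⊥bis P4·P3 via (45.145,38.525): [(0, 0) (16.3991, 0) (41.006, 32.9779) (8.0064, 87) (0, 87)]  |A|=2270.4236
6. ⊥bis P4·P5 via (27.03,61.84): [(0, 0) (16.3991, 0) (22.5721, 8.273) (26.5918, 56.5746) (8.0064, 87) (0, 87)]  |A|=1874.8846
7. ⊥bis P4·P6 via (27.425,65.585): [(0, 0) (16.3991, 0) (22.5721, 8.273) (26.5918, 56.5746) (8.0064, 87) (0, 87)]  |A|=1874.8846
8. canonical 6-gon: [(0, 0) (16.3991, 0) (22.5721, 8.273) (26.5918, 56.5746) (8.0064, 87) (0, 87)]
9. shoelace: 1874.8846

Area of P4's cell: 1874.8846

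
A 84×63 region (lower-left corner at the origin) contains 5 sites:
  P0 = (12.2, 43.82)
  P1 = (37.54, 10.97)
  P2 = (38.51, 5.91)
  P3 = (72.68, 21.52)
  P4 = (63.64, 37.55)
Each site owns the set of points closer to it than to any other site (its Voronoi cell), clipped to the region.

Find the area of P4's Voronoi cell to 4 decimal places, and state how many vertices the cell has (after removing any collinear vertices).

Area of P4's cell: 1509.9561 (5 vertices)

1. box [0,84]×[0,63]: [(0, 0) (84, 0) (84, 63) (0, 63)]
2. ⊥bis P4·P0 via (37.92,40.685): [(32.9609, 0) (84, 0) (84, 63) (40.64, 63)]  |A|=2973.572
3. ⊥bis P4·P1 via (50.59,24.26): [(37.4863, 37.127) (75.2962, 0) (84, 0) (84, 63) (40.64, 63)]  |A|=2187.6809
4. ⊥bis P4·P2 via (51.075,21.73): [(37.4863, 37.127) (62.0171, 13.0393) (78.4342, 0) (84, 0) (84, 63) (40.64, 63)]  |A|=2167.2219
5. ⊥bis P4·P3 via (68.16,29.535): [(37.4863, 37.127) (53.5873, 21.3168) (84, 38.4679) (84, 63) (40.64, 63)]  |A|=1509.9561
6. canonical 5-gon: [(37.4863, 37.127) (53.5873, 21.3168) (84, 38.4679) (84, 63) (40.64, 63)]
7. shoelace: 1509.9561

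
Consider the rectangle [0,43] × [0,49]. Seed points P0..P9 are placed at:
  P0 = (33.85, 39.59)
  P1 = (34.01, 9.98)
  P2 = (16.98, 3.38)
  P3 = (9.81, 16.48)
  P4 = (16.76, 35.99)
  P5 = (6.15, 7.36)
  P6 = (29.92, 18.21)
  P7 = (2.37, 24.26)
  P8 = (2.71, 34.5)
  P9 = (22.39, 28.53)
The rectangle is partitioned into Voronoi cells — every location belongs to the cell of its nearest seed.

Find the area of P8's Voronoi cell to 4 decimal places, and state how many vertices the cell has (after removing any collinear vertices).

Area of P8's cell: 183.7033 (4 vertices)

1. box [0,43]×[0,49]: [(0, 0) (43, 0) (43, 49) (0, 49)]
2. ⊥bis P8·P0 via (18.28,37.045): [(0, 0) (24.3352, 0) (16.3259, 49) (0, 49)]  |A|=996.1968
3. ⊥bis P8·P1 via (18.36,22.24): [(0, 0) (0.9375, 0) (20.296, 24.7113) (16.3259, 49) (0, 49)]  |A|=707.1024
4. ⊥bis P8·P2 via (9.845,18.94): [(0, 14.4256) (19.0991, 23.1834) (20.296, 24.7113) (16.3259, 49) (0, 49)]  |A|=558.4776
5. ⊥bis P8·P3 via (6.26,25.49): [(0, 23.0235) (19.3272, 30.6386) (16.3259, 49) (0, 49)]  |A|=400.9094
6. ⊥bis P8·P4 via (9.735,35.245): [(0, 23.0235) (10.5886, 27.1955) (8.2763, 49) (0, 49)]  |A|=227.758
7. ⊥bis P8·P5 via (4.43,20.93): [(0, 23.0235) (10.5886, 27.1955) (8.2763, 49) (0, 49)]  |A|=227.758
8. ⊥bis P8·P6 via (16.315,26.355): [(0, 23.0235) (10.5886, 27.1955) (8.2763, 49) (0, 49)]  |A|=227.758
9. ⊥bis P8·P7 via (2.54,29.38): [(0, 29.4643) (10.3846, 29.1195) (8.2763, 49) (0, 49)]  |A|=183.7033
10. ⊥bis P8·P9 via (12.55,31.515): [(0, 29.4643) (10.3846, 29.1195) (8.2763, 49) (0, 49)]  |A|=183.7033
11. canonical 4-gon: [(0, 29.4643) (10.3846, 29.1195) (8.2763, 49) (0, 49)]
12. shoelace: 183.7033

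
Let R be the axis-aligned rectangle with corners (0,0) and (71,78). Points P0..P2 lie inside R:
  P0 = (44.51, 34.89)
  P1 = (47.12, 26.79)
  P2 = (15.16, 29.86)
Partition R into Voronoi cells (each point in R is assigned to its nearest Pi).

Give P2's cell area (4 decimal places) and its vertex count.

1. box [0,71]×[0,78]: [(0, 0) (71, 0) (71, 78) (0, 78)]
2. ⊥bis P2·P0 via (29.835,32.375): [(0, 0) (35.3834, 0) (22.0158, 78) (0, 78)]  |A|=2238.5694
3. ⊥bis P2·P1 via (31.14,28.325): [(0, 0) (28.4192, 0) (30.9206, 26.0407) (22.0158, 78) (0, 78)]  |A|=2147.8925
4. canonical 5-gon: [(0, 0) (28.4192, 0) (30.9206, 26.0407) (22.0158, 78) (0, 78)]
5. shoelace: 2147.8925

Area of P2's cell: 2147.8925 (5 vertices)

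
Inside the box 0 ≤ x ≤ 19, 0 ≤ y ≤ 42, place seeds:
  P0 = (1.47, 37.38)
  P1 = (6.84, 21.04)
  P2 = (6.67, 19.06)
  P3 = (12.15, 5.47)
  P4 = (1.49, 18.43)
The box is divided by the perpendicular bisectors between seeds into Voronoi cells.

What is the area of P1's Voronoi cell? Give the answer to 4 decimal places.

1. box [0,19]×[0,42]: [(0, 0) (19, 0) (19, 42) (0, 42)]
2. ⊥bis P1·P0 via (4.155,29.21): [(0, 27.8445) (0, 0) (19, 0) (19, 34.0887)]  |A|=588.3652
3. ⊥bis P1·P2 via (6.755,20.05): [(0, 27.8445) (0, 20.63) (19, 18.9987) (19, 34.0887)]  |A|=211.8931
4. ⊥bis P1·P3 via (9.495,13.255): [(0, 27.8445) (0, 20.63) (19, 18.9987) (19, 34.0887)]  |A|=211.8931
5. ⊥bis P1·P4 via (4.165,19.735): [(0.1799, 27.9036) (3.8914, 20.2959) (19, 18.9987) (19, 34.0887)]  |A|=197.0617
6. canonical 4-gon: [(0.1799, 27.9036) (3.8914, 20.2959) (19, 18.9987) (19, 34.0887)]
7. shoelace: 197.0617

Area of P1's cell: 197.0617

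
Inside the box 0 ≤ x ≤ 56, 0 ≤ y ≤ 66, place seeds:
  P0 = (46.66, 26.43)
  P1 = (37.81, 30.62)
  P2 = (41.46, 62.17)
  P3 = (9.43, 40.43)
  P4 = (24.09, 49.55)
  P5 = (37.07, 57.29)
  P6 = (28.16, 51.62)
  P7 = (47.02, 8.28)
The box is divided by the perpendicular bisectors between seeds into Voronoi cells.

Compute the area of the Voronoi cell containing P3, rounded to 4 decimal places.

Area of P3's cell: 1006.5419

1. box [0,56]×[0,66]: [(0, 0) (56, 0) (56, 66) (0, 66)]
2. ⊥bis P3·P0 via (28.045,33.43): [(0, 0) (15.474, 0) (40.2926, 66) (0, 66)]  |A|=1840.298
3. ⊥bis P3·P1 via (23.62,35.525): [(0, 0) (11.3402, 0) (34.1542, 66) (0, 66)]  |A|=1501.3148
4. ⊥bis P3·P2 via (25.445,51.3): [(0, 0) (11.3402, 0) (27.8487, 47.7585) (15.4675, 66) (0, 66)]  |A|=1330.8791
5. ⊥bis P3·P4 via (16.76,44.99): [(0, 0) (11.3402, 0) (23.2729, 34.5208) (3.6897, 66) (0, 66)]  |A|=1021.8158
6. ⊥bis P3·P5 via (23.25,48.86): [(0, 0) (11.3402, 0) (23.2729, 34.5208) (3.6897, 66) (0, 66)]  |A|=1021.8158
7. ⊥bis P3·P6 via (18.795,46.025): [(0, 0) (11.3402, 0) (23.2729, 34.5208) (3.6897, 66) (0, 66)]  |A|=1021.8158
8. ⊥bis P3·P7 via (28.225,24.355): [(0, 0) (7.3946, 0) (14.0165, 7.7423) (23.2729, 34.5208) (3.6897, 66) (0, 66)]  |A|=1006.5419
9. canonical 6-gon: [(0, 0) (7.3946, 0) (14.0165, 7.7423) (23.2729, 34.5208) (3.6897, 66) (0, 66)]
10. shoelace: 1006.5419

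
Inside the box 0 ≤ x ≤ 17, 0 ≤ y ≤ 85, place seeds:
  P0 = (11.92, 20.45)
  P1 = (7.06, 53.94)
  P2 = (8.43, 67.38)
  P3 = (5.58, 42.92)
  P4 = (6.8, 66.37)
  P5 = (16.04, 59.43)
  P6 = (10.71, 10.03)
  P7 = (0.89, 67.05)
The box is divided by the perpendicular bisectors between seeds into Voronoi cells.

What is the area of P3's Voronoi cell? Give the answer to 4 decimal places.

1. box [0,17]×[0,85]: [(0, 0) (17, 0) (17, 85) (0, 85)]
2. ⊥bis P3·P0 via (8.75,31.685): [(0, 29.2162) (17, 34.0128) (17, 85) (0, 85)]  |A|=907.5542
3. ⊥bis P3·P1 via (6.32,48.43): [(0, 49.2788) (0, 29.2162) (17, 34.0128) (17, 46.9957)]  |A|=280.8869
4. ⊥bis P3·P2 via (7.005,55.15): [(0, 49.2788) (0, 29.2162) (17, 34.0128) (17, 46.9957)]  |A|=280.8869
5. ⊥bis P3·P4 via (6.19,54.645): [(0, 49.2788) (0, 29.2162) (17, 34.0128) (17, 46.9957)]  |A|=280.8869
6. ⊥bis P3·P5 via (10.81,51.175): [(0, 49.2788) (0, 29.2162) (17, 34.0128) (17, 46.9957)]  |A|=280.8869
7. ⊥bis P3·P6 via (8.145,26.475): [(0, 49.2788) (0, 29.2162) (17, 34.0128) (17, 46.9957)]  |A|=280.8869
8. ⊥bis P3·P7 via (3.235,54.985): [(0, 49.2788) (0, 29.2162) (17, 34.0128) (17, 46.9957)]  |A|=280.8869
9. canonical 4-gon: [(0, 49.2788) (0, 29.2162) (17, 34.0128) (17, 46.9957)]
10. shoelace: 280.8869

Area of P3's cell: 280.8869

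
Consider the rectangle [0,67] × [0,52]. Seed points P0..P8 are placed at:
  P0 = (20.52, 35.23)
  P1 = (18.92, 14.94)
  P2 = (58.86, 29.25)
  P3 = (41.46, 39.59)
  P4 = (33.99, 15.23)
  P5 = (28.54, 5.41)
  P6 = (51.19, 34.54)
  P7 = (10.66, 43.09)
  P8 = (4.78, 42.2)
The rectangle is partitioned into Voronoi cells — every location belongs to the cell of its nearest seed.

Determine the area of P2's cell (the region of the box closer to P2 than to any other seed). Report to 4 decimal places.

Area of P2's cell: 568.3934

1. box [0,67]×[0,52]: [(0, 0) (67, 0) (67, 52) (0, 52)]
2. ⊥bis P2·P0 via (39.69,32.24): [(34.6614, 0) (67, 0) (67, 52) (42.772, 52)]  |A|=1470.7301
3. ⊥bis P2·P1 via (38.89,22.095): [(38.3449, 23.6163) (46.8064, 0) (67, 0) (67, 52) (42.772, 52)]  |A|=1327.321
4. ⊥bis P2·P3 via (50.16,34.42): [(40.3742, 17.9526) (46.8064, 0) (67, 0) (67, 52) (60.607, 52)]  |A|=982.3683
5. ⊥bis P2·P4 via (46.425,22.24): [(44.7197, 25.2651) (58.9624, 0) (67, 0) (67, 52) (60.607, 52)]  |A|=766.2828
6. ⊥bis P2·P5 via (43.7,17.33): [(44.7197, 25.2651) (58.9624, 0) (67, 0) (67, 52) (60.607, 52)]  |A|=766.2828
7. ⊥bis P2·P6 via (55.025,31.895): [(47.2979, 20.6915) (58.9624, 0) (67, 0) (67, 49.2576)]  |A|=568.3934
8. ⊥bis P2·P7 via (34.76,36.17): [(47.2979, 20.6915) (58.9624, 0) (67, 0) (67, 49.2576)]  |A|=568.3934
9. ⊥bis P2·P8 via (31.82,35.725): [(47.2979, 20.6915) (58.9624, 0) (67, 0) (67, 49.2576)]  |A|=568.3934
10. canonical 4-gon: [(47.2979, 20.6915) (58.9624, 0) (67, 0) (67, 49.2576)]
11. shoelace: 568.3934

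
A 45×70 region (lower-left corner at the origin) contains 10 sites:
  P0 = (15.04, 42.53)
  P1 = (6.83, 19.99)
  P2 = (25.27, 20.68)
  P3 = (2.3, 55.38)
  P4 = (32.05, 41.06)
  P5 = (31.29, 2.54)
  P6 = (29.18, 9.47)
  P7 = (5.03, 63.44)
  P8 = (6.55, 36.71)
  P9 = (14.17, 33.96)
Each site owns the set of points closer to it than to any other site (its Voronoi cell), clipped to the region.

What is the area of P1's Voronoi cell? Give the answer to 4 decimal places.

1. box [0,45]×[0,70]: [(0, 0) (45, 0) (45, 70) (0, 70)]
2. ⊥bis P1·P0 via (10.935,31.26): [(0, 35.243) (0, 0) (45, 0) (45, 18.8521)]  |A|=1217.1397
3. ⊥bis P1·P2 via (16.05,20.335): [(15.7062, 29.5221) (0, 35.243) (0, 0) (16.8109, 0)]  |A|=524.914
4. ⊥bis P1·P3 via (4.565,37.685): [(15.7062, 29.5221) (0, 35.243) (0, 0) (16.8109, 0)]  |A|=524.914
5. ⊥bis P1·P4 via (19.44,30.525): [(15.7062, 29.5221) (0, 35.243) (0, 0) (16.8109, 0)]  |A|=524.914
6. ⊥bis P1·P5 via (19.06,11.265): [(16.5225, 7.7081) (15.7062, 29.5221) (0, 35.243) (0, 0) (11.0234, 0)]  |A|=502.6088
7. ⊥bis P1·P6 via (18.005,14.73): [(11.1652, 0.1988) (16.3883, 11.2952) (15.7062, 29.5221) (0, 35.243) (0, 0) (11.0234, 0)]  |A|=492.4964
8. ⊥bis P1·P7 via (5.93,41.715): [(11.1652, 0.1988) (16.3883, 11.2952) (15.7062, 29.5221) (0, 35.243) (0, 0) (11.0234, 0)]  |A|=492.4964
9. ⊥bis P1·P8 via (6.69,28.35): [(11.1652, 0.1988) (16.3883, 11.2952) (15.7444, 28.5016) (0, 28.238) (0, 0) (11.0234, 0)]  |A|=429.4467
10. ⊥bis P1·P9 via (10.5,26.975): [(11.1652, 0.1988) (16.3883, 11.2952) (15.9079, 24.1336) (7.8462, 28.3694) (0, 28.238) (0, 0) (11.0234, 0)]  |A|=412.1861
11. canonical 7-gon: [(11.1652, 0.1988) (16.3883, 11.2952) (15.9079, 24.1336) (7.8462, 28.3694) (0, 28.238) (0, 0) (11.0234, 0)]
12. shoelace: 412.1861

Area of P1's cell: 412.1861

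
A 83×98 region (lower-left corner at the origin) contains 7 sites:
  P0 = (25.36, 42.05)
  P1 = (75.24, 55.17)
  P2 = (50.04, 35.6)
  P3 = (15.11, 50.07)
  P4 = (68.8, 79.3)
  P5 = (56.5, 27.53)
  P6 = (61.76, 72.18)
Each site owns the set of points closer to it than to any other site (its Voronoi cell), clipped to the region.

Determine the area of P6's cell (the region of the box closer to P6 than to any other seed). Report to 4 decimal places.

1. box [0,83]×[0,98]: [(0, 0) (83, 0) (83, 98) (0, 98)]
2. ⊥bis P6·P0 via (43.56,57.115): [(83, 9.4676) (83, 98) (9.7176, 98)]  |A|=3243.9352
3. ⊥bis P6·P1 via (68.5,63.675): [(50.1603, 49.1412) (83, 75.1659) (83, 98) (9.7176, 98)]  |A|=2165.1784
4. ⊥bis P6·P2 via (55.9,53.89): [(42.7392, 58.1066) (56.0799, 53.8324) (83, 75.1659) (83, 98) (9.7176, 98)]  |A|=2121.2357
5. ⊥bis P6·P3 via (38.435,61.125): [(36.016, 66.2289) (42.7392, 58.1066) (56.0799, 53.8324) (83, 75.1659) (83, 98) (20.9579, 98)]  |A|=1942.6767
6. ⊥bis P6·P4 via (65.28,75.74): [(36.016, 66.2289) (42.7392, 58.1066) (56.0799, 53.8324) (73.486, 67.6262) (42.767, 98) (20.9579, 98)]  |A|=1223.0414
7. ⊥bis P6·P5 via (59.13,49.855): [(36.016, 66.2289) (42.7392, 58.1066) (56.0799, 53.8324) (73.486, 67.6262) (42.767, 98) (20.9579, 98)]  |A|=1223.0414
8. canonical 6-gon: [(36.016, 66.2289) (42.7392, 58.1066) (56.0799, 53.8324) (73.486, 67.6262) (42.767, 98) (20.9579, 98)]
9. shoelace: 1223.0414

Area of P6's cell: 1223.0414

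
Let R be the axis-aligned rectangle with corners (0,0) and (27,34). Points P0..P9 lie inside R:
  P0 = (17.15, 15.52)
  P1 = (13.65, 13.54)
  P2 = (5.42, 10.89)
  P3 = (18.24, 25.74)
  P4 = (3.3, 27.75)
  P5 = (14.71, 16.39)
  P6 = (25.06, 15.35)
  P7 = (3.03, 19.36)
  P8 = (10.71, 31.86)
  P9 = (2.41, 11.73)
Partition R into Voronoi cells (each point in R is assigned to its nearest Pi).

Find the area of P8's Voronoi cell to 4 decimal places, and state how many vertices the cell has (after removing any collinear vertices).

1. box [0,27]×[0,34]: [(0, 0) (27, 0) (27, 34) (0, 34)]
2. ⊥bis P8·P0 via (13.93,23.69): [(0, 18.1998) (27, 28.8412) (27, 34) (0, 34)]  |A|=282.9458
3. ⊥bis P8·P1 via (12.18,22.7): [(0, 20.7453) (10.8948, 22.4937) (27, 28.8412) (27, 34) (0, 34)]  |A|=269.0794
4. ⊥bis P8·P2 via (8.065,21.375): [(0, 23.4095) (6.4548, 21.7812) (10.8948, 22.4937) (27, 28.8412) (27, 34) (0, 34)]  |A|=260.4811
5. ⊥bis P8·P3 via (14.475,28.8): [(0, 23.4095) (6.4548, 21.7812) (9.1178, 22.2086) (18.7013, 34) (0, 34)]  |A|=162.086
6. ⊥bis P8·P4 via (7.005,29.805): [(10.3664, 23.7448) (18.7013, 34) (4.6782, 34)]  |A|=71.9051
7. ⊥bis P8·P5 via (12.71,24.125): [(10.3664, 23.7448) (18.7013, 34) (4.6782, 34)]  |A|=71.9051
8. ⊥bis P8·P6 via (17.885,23.605): [(10.3664, 23.7448) (18.7013, 34) (4.6782, 34)]  |A|=71.9051
9. ⊥bis P8·P7 via (6.87,25.61): [(10.3664, 23.7448) (18.7013, 34) (4.6782, 34)]  |A|=71.9051
10. ⊥bis P8·P9 via (6.56,21.795): [(10.3664, 23.7448) (18.7013, 34) (4.6782, 34)]  |A|=71.9051
11. canonical 3-gon: [(10.3664, 23.7448) (18.7013, 34) (4.6782, 34)]
12. shoelace: 71.9051

Area of P8's cell: 71.9051 (3 vertices)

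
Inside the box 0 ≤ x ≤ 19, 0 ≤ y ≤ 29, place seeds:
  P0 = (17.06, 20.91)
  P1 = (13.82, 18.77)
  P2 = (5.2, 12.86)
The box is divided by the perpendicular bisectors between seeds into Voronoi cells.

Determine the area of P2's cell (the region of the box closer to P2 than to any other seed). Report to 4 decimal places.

Area of P2's cell: 300.6009

1. box [0,19]×[0,29]: [(0, 0) (19, 0) (19, 29) (0, 29)]
2. ⊥bis P2·P0 via (11.13,16.885): [(0, 0) (19, 0) (19, 5.2902) (2.9069, 29) (0, 29)]  |A|=360.2181
3. ⊥bis P2·P1 via (9.51,15.815): [(0, 0) (19, 0) (19, 1.9734) (0.4702, 29) (0, 29)]  |A|=300.6009
4. canonical 5-gon: [(0, 0) (19, 0) (19, 1.9734) (0.4702, 29) (0, 29)]
5. shoelace: 300.6009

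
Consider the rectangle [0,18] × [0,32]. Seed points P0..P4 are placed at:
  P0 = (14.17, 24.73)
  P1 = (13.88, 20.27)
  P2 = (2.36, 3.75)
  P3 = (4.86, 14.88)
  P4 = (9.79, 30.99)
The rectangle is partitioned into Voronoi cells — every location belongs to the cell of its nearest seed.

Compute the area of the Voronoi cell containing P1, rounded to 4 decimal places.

1. box [0,18]×[0,32]: [(0, 0) (18, 0) (18, 32) (0, 32)]
2. ⊥bis P1·P0 via (14.025,22.5): [(0, 23.4119) (0, 0) (18, 0) (18, 22.2415)]  |A|=410.8813
3. ⊥bis P1·P2 via (8.12,12.01): [(0, 23.4119) (0, 17.6724) (18, 5.1203) (18, 22.2415)]  |A|=205.7471
4. ⊥bis P1·P3 via (9.37,17.575): [(6.1199, 23.014) (15.9641, 6.5401) (18, 5.1203) (18, 22.2415)]  |A|=111.4832
5. ⊥bis P1·P4 via (11.835,25.63): [(6.1199, 23.014) (15.9641, 6.5401) (18, 5.1203) (18, 22.2415)]  |A|=111.4832
6. canonical 4-gon: [(6.1199, 23.014) (15.9641, 6.5401) (18, 5.1203) (18, 22.2415)]
7. shoelace: 111.4832

Area of P1's cell: 111.4832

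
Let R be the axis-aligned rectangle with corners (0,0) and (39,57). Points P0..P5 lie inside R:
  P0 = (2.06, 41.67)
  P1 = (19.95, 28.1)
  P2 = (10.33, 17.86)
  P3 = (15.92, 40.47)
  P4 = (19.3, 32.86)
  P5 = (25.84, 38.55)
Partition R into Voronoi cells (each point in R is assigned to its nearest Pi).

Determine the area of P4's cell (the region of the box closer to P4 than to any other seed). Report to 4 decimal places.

Area of P4's cell: 90.6700

1. box [0,39]×[0,57]: [(0, 0) (39, 0) (39, 57) (0, 57)]
2. ⊥bis P4·P0 via (10.68,37.265): [(0, 16.3657) (0, 0) (39, 0) (39, 57) (20.765, 57)]  |A|=1801.114
3. ⊥bis P4·P1 via (19.625,30.48): [(6.2816, 28.6579) (39, 33.1257) (39, 57) (20.765, 57)]  |A|=648.973
4. ⊥bis P4·P2 via (14.815,25.36): [(6.9881, 30.0405) (8.739, 28.9935) (39, 33.1257) (39, 57) (20.765, 57)]  |A|=647.3928
5. ⊥bis P4·P3 via (17.61,36.665): [(8.2486, 32.5071) (6.9881, 30.0405) (8.739, 28.9935) (39, 33.1257) (39, 46.1654)]  |A|=257.4898
6. ⊥bis P4·P5 via (22.57,35.705): [(20.5851, 37.9864) (8.2486, 32.5071) (6.9881, 30.0405) (8.739, 28.9935) (26.3204, 31.3943)]  |A|=90.67
7. canonical 5-gon: [(20.5851, 37.9864) (8.2486, 32.5071) (6.9881, 30.0405) (8.739, 28.9935) (26.3204, 31.3943)]
8. shoelace: 90.67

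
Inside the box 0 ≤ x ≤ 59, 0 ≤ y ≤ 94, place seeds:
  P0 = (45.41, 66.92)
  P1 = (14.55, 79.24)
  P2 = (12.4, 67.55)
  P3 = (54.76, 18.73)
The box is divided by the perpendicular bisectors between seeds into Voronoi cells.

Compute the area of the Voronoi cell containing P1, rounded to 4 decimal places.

1. box [0,59]×[0,94]: [(0, 0) (59, 0) (59, 94) (0, 94)]
2. ⊥bis P1·P0 via (29.98,73.08): [(0, 0) (0.8048, 0) (38.3317, 94) (0, 94)]  |A|=1839.4186
3. ⊥bis P1·P2 via (13.475,73.395): [(0, 75.8733) (28.9682, 70.5455) (38.3317, 94) (0, 94)]  |A|=712.0741
4. ⊥bis P1·P3 via (34.655,48.985): [(0, 75.8733) (28.9682, 70.5455) (38.3317, 94) (0, 94)]  |A|=712.0741
5. canonical 4-gon: [(0, 75.8733) (28.9682, 70.5455) (38.3317, 94) (0, 94)]
6. shoelace: 712.0741

Area of P1's cell: 712.0741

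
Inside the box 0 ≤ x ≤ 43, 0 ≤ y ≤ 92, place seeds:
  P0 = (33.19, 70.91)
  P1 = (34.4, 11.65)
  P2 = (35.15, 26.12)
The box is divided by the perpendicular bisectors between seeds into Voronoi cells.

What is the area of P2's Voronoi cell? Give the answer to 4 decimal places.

Area of P2's cell: 1220.6626

1. box [0,43]×[0,92]: [(0, 0) (43, 0) (43, 92) (0, 92)]
2. ⊥bis P2·P0 via (34.17,48.515): [(0, 47.0197) (0, 0) (43, 0) (43, 48.9014)]  |A|=2062.3042
3. ⊥bis P2·P1 via (34.775,18.885): [(0, 47.0197) (0, 20.6874) (43, 18.4587) (43, 48.9014)]  |A|=1220.6626
4. canonical 4-gon: [(0, 47.0197) (0, 20.6874) (43, 18.4587) (43, 48.9014)]
5. shoelace: 1220.6626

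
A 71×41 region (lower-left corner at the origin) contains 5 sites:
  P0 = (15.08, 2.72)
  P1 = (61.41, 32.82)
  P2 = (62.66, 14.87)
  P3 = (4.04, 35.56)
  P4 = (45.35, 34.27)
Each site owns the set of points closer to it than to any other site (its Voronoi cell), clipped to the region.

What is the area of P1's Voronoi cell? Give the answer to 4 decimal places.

1. box [0,71]×[0,41]: [(0, 0) (71, 0) (71, 41) (0, 41)]
2. ⊥bis P1·P0 via (38.245,17.77): [(49.7899, 0) (71, 0) (71, 41) (23.1528, 41)]  |A|=1415.6745
3. ⊥bis P1·P2 via (62.035,23.845): [(35.4987, 21.9971) (71, 24.4693) (71, 41) (23.1528, 41)]  |A|=748.0492
4. ⊥bis P1·P3 via (32.725,34.19): [(32.3725, 26.809) (35.4987, 21.9971) (71, 24.4693) (71, 41) (33.0502, 41)]  |A|=677.8216
5. ⊥bis P1·P4 via (53.38,33.545): [(52.4439, 23.1771) (71, 24.4693) (71, 41) (54.0531, 41)]  |A|=304.3941
6. canonical 4-gon: [(52.4439, 23.1771) (71, 24.4693) (71, 41) (54.0531, 41)]
7. shoelace: 304.3941

Area of P1's cell: 304.3941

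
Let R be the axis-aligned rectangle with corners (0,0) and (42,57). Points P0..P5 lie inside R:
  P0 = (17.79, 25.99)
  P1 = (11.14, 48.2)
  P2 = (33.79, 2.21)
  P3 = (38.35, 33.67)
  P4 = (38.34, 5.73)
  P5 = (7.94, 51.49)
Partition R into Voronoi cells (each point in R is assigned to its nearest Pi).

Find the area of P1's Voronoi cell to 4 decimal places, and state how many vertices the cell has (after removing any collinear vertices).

Area of P1's cell: 437.9393 (5 vertices)

1. box [0,42]×[0,57]: [(0, 0) (42, 0) (42, 57) (0, 57)]
2. ⊥bis P1·P0 via (14.465,37.095): [(0, 32.764) (42, 45.3394) (42, 57) (0, 57)]  |A|=753.8297
3. ⊥bis P1·P2 via (22.465,25.205): [(0, 32.764) (42, 45.3394) (42, 57) (0, 57)]  |A|=753.8297
4. ⊥bis P1·P3 via (24.745,40.935): [(0, 32.764) (24.2606, 40.028) (33.3236, 57) (0, 57)]  |A|=576.7759
5. ⊥bis P1·P4 via (24.74,26.965): [(0, 32.764) (24.2606, 40.028) (33.3236, 57) (0, 57)]  |A|=576.7759
6. ⊥bis P1·P5 via (9.54,49.845): [(0, 40.566) (0, 32.764) (24.2606, 40.028) (33.3236, 57) (16.8962, 57)]  |A|=437.9393
7. canonical 5-gon: [(0, 40.566) (0, 32.764) (24.2606, 40.028) (33.3236, 57) (16.8962, 57)]
8. shoelace: 437.9393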